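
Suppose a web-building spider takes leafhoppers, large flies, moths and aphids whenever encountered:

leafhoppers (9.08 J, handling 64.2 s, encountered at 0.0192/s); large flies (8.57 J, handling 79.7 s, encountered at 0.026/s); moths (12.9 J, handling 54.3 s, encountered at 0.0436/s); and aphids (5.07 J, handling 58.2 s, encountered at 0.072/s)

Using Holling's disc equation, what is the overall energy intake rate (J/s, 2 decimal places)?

R = Σλ_iE_i / (1 + Σλ_ih_i)
Numerator: 0.0192×9.08 + 0.026×8.57 + 0.0436×12.9 + 0.072×5.07 = 1.325
Denominator: 1 + 0.0192×64.2 + 0.026×79.7 + 0.0436×54.3 + 0.072×58.2 = 10.86
R = 1.325/10.86 = 0.1219 J/s

0.12 J/s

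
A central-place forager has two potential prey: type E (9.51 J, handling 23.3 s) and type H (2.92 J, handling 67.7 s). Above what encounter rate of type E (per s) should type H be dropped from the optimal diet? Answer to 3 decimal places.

The zero-one rule: include type H iff E₂/h₂ > λE₁/(1+λh₁). Equality gives the switch point.
λE₁h₂ = E₂ + λE₂h₁ ⇒ λ = E₂/(E₁h₂ − E₂h₁) = 2.92/(643.8 − 68.04) = 0.005071 per s.

0.005 per s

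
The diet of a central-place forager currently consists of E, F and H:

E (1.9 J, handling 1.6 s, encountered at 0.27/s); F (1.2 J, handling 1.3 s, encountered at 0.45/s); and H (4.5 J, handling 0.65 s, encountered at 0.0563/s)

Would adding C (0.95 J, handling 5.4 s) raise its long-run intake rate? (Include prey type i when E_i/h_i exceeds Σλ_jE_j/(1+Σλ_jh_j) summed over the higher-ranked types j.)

Current rate: (0.27×1.9 + 0.45×1.2 + 0.0563×4.5)/(1 + 0.27×1.6 + 0.45×1.3 + 0.0563×0.65) = 0.6361 J/s.
C: E/h = 0.95/5.4 = 0.1759 J/s.
0.1759 < 0.6361, so adding C would lower the average — exclude it.

No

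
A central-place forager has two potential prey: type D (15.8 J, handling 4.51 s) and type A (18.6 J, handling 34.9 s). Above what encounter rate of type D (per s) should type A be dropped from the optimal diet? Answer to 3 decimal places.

0.040 per s

Drop type A once their profitability E₂/h₂ falls below the rate achievable on type D alone: E₂/h₂ = λE₁/(1 + λh₁).
Solve for λ: λE₁h₂ = E₂(1 + λh₁) → λ(E₁h₂ − E₂h₁) = E₂ → λ = E₂/(E₁h₂ − E₂h₁).
λ = 18.6/(15.8×34.9 − 18.6×4.51) = 18.6/467.5 = 0.03978 per s.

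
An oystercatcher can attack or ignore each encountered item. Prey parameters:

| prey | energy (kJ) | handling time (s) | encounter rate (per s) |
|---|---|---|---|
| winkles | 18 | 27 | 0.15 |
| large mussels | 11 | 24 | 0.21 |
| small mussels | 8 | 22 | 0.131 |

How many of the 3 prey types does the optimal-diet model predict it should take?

1

Rank by E/h (kJ/s): winkles 0.667, large mussels 0.458, small mussels 0.364. Include each in turn until the next type's E/h falls below the running intake rate.
Rate on top 1: 0.5347. large mussels: 0.458 < 0.5347 → exclude; stop.
Optimal diet: winkles — 1 of 3 types.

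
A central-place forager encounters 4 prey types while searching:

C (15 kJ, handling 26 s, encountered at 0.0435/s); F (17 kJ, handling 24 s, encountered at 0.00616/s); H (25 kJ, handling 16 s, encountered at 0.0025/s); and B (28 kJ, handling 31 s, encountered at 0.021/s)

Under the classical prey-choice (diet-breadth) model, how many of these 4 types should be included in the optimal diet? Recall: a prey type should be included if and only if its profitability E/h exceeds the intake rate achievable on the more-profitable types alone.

4

E/h in descending order: H 1.56, B 0.903, F 0.708, C 0.577 kJ/s. The optimal diet is the largest prefix of this list for which every included type satisfies E_i/h_i > R on the types above it.
Rate on top 1: 0.0601. B: 0.903 > 0.0601 → include.
Rate on top 2: 0.3847. F: 0.708 > 0.3847 → include.
Rate on top 3: 0.4107. C: 0.577 > 0.4107 → include.
Optimal diet: H, B, F, C — 4 of 4 types.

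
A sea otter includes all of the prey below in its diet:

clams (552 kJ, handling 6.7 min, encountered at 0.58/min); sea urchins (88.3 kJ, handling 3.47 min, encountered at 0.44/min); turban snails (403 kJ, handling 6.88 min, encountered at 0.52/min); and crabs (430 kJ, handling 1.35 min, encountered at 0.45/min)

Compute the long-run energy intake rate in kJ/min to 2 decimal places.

71.91 kJ/min

R = Σλ_iE_i / (1 + Σλ_ih_i)
Numerator: 0.58×552 + 0.44×88.3 + 0.52×403 + 0.45×430 = 762.1
Denominator: 1 + 0.58×6.7 + 0.44×3.47 + 0.52×6.88 + 0.45×1.35 = 10.6
R = 762.1/10.6 = 71.91 kJ/min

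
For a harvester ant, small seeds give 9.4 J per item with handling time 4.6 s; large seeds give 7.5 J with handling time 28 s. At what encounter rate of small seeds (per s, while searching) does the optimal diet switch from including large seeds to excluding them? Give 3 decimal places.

The zero-one rule: include large seeds iff E₂/h₂ > λE₁/(1+λh₁). Equality gives the switch point.
λE₁h₂ = E₂ + λE₂h₁ ⇒ λ = E₂/(E₁h₂ − E₂h₁) = 7.5/(263.2 − 34.5) = 0.03279 per s.

0.033 per s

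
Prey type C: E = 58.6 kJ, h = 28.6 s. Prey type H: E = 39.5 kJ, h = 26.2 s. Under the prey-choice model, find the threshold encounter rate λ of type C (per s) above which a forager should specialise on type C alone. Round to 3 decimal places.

The zero-one rule: include type H iff E₂/h₂ > λE₁/(1+λh₁). Equality gives the switch point.
λE₁h₂ = E₂ + λE₂h₁ ⇒ λ = E₂/(E₁h₂ − E₂h₁) = 39.5/(1535 − 1130) = 0.09738 per s.

0.097 per s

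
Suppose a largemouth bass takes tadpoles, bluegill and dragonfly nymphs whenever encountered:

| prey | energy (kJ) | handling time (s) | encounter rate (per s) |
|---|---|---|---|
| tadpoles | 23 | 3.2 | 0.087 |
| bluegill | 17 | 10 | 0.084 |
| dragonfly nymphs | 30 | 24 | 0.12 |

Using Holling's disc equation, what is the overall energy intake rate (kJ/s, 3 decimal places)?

1.406 kJ/s

R = Σλ_iE_i / (1 + Σλ_ih_i)
Numerator: 0.087×23 + 0.084×17 + 0.12×30 = 7.029
Denominator: 1 + 0.087×3.2 + 0.084×10 + 0.12×24 = 4.998
R = 7.029/4.998 = 1.406 kJ/s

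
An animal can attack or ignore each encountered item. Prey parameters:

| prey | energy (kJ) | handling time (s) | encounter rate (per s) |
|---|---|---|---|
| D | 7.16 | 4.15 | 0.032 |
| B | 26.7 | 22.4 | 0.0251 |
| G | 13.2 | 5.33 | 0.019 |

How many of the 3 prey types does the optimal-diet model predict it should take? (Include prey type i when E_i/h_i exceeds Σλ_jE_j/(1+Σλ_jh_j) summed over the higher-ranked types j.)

Rank by E/h (kJ/s): G 2.48, D 1.73, B 1.19. Include each in turn until the next type's E/h falls below the running intake rate.
Rate on top 1: 0.2277. D: 1.73 > 0.2277 → include.
Rate on top 2: 0.3889. B: 1.19 > 0.3889 → include.
Optimal diet: G, D, B — 3 of 3 types.

3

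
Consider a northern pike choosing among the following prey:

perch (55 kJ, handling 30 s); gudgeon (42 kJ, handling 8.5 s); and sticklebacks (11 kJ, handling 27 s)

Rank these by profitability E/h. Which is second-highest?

perch

In descending order of E/h:
gudgeon: 42/8.5 = 4.94 kJ/s
perch: 55/30 = 1.83 kJ/s
sticklebacks: 11/27 = 0.407 kJ/s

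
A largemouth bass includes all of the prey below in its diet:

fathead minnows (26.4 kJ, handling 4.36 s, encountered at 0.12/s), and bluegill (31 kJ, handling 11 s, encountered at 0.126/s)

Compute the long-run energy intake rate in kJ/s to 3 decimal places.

2.432 kJ/s

R = Σλ_iE_i / (1 + Σλ_ih_i)
Numerator: 0.12×26.4 + 0.126×31 = 7.074
Denominator: 1 + 0.12×4.36 + 0.126×11 = 2.909
R = 7.074/2.909 = 2.432 kJ/s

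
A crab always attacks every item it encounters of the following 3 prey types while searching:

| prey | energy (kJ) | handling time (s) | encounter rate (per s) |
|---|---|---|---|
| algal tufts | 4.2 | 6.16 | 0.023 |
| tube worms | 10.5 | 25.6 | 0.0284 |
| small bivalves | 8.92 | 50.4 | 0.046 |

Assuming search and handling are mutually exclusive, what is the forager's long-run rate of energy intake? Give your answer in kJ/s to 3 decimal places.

R = Σλ_iE_i / (1 + Σλ_ih_i)
Numerator: 0.023×4.2 + 0.0284×10.5 + 0.046×8.92 = 0.8051
Denominator: 1 + 0.023×6.16 + 0.0284×25.6 + 0.046×50.4 = 4.187
R = 0.8051/4.187 = 0.1923 kJ/s

0.192 kJ/s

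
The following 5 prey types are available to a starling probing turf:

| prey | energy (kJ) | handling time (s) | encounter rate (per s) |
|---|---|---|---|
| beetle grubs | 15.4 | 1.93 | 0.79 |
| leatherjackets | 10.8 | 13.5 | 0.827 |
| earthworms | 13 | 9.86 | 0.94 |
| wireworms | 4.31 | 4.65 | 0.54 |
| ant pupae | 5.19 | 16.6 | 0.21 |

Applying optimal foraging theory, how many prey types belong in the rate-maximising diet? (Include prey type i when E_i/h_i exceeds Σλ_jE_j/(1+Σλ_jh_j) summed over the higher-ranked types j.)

Rank by E/h (kJ/s): beetle grubs 7.98, earthworms 1.32, wireworms 0.927, leatherjackets 0.8, ant pupae 0.313. Include each in turn until the next type's E/h falls below the running intake rate.
Rate on top 1: 4.819. earthworms: 1.32 < 4.819 → exclude; stop.
Optimal diet: beetle grubs — 1 of 5 types.

1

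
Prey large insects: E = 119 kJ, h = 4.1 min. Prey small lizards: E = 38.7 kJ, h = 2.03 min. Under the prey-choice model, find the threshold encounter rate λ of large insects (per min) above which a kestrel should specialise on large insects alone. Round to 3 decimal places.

0.467 per min

Drop small lizards once their profitability E₂/h₂ falls below the rate achievable on large insects alone: E₂/h₂ = λE₁/(1 + λh₁).
Solve for λ: λE₁h₂ = E₂(1 + λh₁) → λ(E₁h₂ − E₂h₁) = E₂ → λ = E₂/(E₁h₂ − E₂h₁).
λ = 38.7/(119×2.03 − 38.7×4.1) = 38.7/82.9 = 0.4668 per min.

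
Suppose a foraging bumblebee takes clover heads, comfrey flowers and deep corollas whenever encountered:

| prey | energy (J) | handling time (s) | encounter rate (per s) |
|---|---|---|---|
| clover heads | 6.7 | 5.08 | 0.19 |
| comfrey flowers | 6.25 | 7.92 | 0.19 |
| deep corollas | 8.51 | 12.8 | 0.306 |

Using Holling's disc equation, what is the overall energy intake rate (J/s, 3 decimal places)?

R = Σλ_iE_i / (1 + Σλ_ih_i)
Numerator: 0.19×6.7 + 0.19×6.25 + 0.306×8.51 = 5.065
Denominator: 1 + 0.19×5.08 + 0.19×7.92 + 0.306×12.8 = 7.387
R = 5.065/7.387 = 0.6856 J/s

0.686 J/s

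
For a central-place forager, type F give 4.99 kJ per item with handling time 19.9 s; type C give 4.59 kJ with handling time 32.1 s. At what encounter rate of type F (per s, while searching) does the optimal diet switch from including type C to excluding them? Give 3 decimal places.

At the threshold, the rate on type F alone equals the profitability of type C: λ·4.99/(1 + λ·19.9) = 4.59/32.1 = 0.143.
Rearranging, λ(4.99 − 0.143×19.9) = 0.143, so λ = 0.143/2.144 = 0.06668 per s.

0.067 per s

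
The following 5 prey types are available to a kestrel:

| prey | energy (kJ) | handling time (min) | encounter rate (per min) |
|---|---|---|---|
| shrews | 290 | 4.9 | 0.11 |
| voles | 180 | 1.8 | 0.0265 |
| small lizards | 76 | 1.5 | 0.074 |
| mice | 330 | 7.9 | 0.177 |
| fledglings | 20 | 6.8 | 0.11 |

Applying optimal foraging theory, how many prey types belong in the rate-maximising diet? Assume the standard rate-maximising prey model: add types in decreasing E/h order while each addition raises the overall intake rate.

Profitabilities (E/h, kJ/min): voles 100, shrews 59.2, small lizards 50.7, mice 41.8, fledglings 2.94. Add prey in this order while the next type's profitability exceeds the intake rate on those already taken.
Rate on top 1: 4.553. shrews: 59.2 > 4.553 → include.
Rate on top 2: 23.11. small lizards: 50.7 > 23.11 → include.
Rate on top 3: 24.91. mice: 41.8 > 24.91 → include.
Rate on top 4: 32.53. fledglings: 2.94 < 32.53 → exclude; stop.
Optimal diet: voles, shrews, small lizards, mice — 4 of 5 types.

4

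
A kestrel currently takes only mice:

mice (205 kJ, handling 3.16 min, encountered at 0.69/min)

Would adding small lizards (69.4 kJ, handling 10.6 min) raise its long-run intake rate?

No

Intake rate on the current diet: R = (0.69×205) / (1 + 0.69×3.16) = 141.4/3.18 = 44.48 kJ/min.
Profitability of small lizards: 69.4/10.6 = 6.547 kJ/min.
Since 6.547 < R, time spent handling small lizards is better spent searching.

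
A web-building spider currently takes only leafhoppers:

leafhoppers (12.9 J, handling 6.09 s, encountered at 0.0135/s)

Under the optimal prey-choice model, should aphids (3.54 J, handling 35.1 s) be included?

No

On leafhoppers alone, R = ΣλE/(1+Σλh) = 0.1741/1.082 = 0.1609 J/s.
aphids: E/h = 3.54/35.1 = 0.1009 J/s.
Since 0.1009 < R, time spent handling aphids is better spent searching.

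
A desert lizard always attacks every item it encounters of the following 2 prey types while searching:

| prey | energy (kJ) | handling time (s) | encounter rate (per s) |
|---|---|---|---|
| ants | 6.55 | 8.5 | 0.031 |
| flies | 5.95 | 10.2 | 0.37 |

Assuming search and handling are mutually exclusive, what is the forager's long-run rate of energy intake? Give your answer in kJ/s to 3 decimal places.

R = (0.031×6.55 + 0.37×5.95) / (1 + 0.031×8.5 + 0.37×10.2) = 2.405/5.037 = 0.4773 kJ/s.

0.477 kJ/s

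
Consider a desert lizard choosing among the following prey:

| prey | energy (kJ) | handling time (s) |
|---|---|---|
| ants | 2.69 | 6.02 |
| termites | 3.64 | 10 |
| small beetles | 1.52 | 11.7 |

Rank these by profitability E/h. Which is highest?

ants

In descending order of E/h:
ants: 2.69/6.02 = 0.447 kJ/s
termites: 3.64/10 = 0.364 kJ/s
small beetles: 1.52/11.7 = 0.13 kJ/s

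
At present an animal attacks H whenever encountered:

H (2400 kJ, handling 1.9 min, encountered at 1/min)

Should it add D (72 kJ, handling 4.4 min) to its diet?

Current rate: (1×2400)/(1 + 1×1.9) = 827.6 kJ/min.
D: E/h = 72/4.4 = 16.36 kJ/min.
Since 16.36 < R, time spent handling D is better spent searching.

No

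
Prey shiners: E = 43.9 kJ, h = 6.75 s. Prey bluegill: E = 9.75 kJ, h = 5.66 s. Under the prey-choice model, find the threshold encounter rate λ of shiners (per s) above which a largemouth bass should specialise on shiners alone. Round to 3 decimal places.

0.053 per s

Drop bluegill once their profitability E₂/h₂ falls below the rate achievable on shiners alone: E₂/h₂ = λE₁/(1 + λh₁).
Solve for λ: λE₁h₂ = E₂(1 + λh₁) → λ(E₁h₂ − E₂h₁) = E₂ → λ = E₂/(E₁h₂ − E₂h₁).
λ = 9.75/(43.9×5.66 − 9.75×6.75) = 9.75/182.7 = 0.05338 per s.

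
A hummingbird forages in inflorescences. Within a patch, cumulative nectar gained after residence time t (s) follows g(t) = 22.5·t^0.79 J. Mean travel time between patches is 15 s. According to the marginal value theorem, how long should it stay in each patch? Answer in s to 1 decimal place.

56.4 s

Optimal t* satisfies g'(t*) = g(t*)/(T + t*).
g'(t) = 0.79·22.5·t^-0.21. Setting 0.79·22.5·t^-0.21 = 22.5·t^0.79/(15+t) gives 0.79(15+t) = t, so 0.21·t = 0.79×15.
t* = 0.79×15/0.21 = 56.43 s.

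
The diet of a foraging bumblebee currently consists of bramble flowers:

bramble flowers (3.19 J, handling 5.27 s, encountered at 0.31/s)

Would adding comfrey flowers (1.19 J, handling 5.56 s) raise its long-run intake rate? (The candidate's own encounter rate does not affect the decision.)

Current rate: (0.31×3.19)/(1 + 0.31×5.27) = 0.3755 J/s.
comfrey flowers: E/h = 1.19/5.56 = 0.214 J/s.
0.214 < 0.3755, so adding comfrey flowers would lower the average — exclude it.

No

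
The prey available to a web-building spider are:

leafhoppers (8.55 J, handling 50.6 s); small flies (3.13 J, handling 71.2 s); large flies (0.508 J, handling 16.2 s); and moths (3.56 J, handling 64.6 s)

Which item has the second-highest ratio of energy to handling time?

In descending order of E/h:
leafhoppers: 8.55/50.6 = 0.169 J/s
moths: 3.56/64.6 = 0.0551 J/s
small flies: 3.13/71.2 = 0.044 J/s
large flies: 0.508/16.2 = 0.0314 J/s

moths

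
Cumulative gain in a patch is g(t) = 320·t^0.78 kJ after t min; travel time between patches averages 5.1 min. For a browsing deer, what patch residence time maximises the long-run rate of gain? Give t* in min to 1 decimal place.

18.1 min

By the marginal value theorem, leave when the instantaneous gain rate g'(t) equals the habitat-wide average g(t)/(T + t).
g'(t) = 0.78·320·t^-0.22. Setting 0.78·320·t^-0.22 = 320·t^0.78/(5.1+t) gives 0.78(5.1+t) = t, so 0.22·t = 0.78×5.1.
t* = 0.78×5.1/0.22 = 18.08 min.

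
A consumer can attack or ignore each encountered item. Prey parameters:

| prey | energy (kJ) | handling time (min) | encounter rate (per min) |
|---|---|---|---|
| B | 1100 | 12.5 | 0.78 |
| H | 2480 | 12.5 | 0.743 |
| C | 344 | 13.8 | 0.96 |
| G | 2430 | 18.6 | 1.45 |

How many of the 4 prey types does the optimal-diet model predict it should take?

1

Profitabilities (E/h, kJ/min): H 198, G 131, B 88, C 24.9. Add prey in this order while the next type's profitability exceeds the intake rate on those already taken.
Rate on top 1: 179.1. G: 131 < 179.1 → exclude; stop.
Optimal diet: H — 1 of 4 types.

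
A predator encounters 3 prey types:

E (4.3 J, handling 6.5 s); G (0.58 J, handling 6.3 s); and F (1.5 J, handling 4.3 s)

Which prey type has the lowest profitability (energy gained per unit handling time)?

G

Profitability E/h (J/s): E = 4.3/6.5 = 0.662, G = 0.58/6.3 = 0.0921, F = 1.5/4.3 = 0.349.
Ranked: E > F > G.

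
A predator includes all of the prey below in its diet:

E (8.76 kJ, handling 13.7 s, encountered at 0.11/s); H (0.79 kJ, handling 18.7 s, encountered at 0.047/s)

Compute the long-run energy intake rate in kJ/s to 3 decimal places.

0.296 kJ/s

Energy encountered per unit search time: 0.11×8.76 + 0.047×0.79 = 1.001 kJ/s.
Handling time per unit search time: 0.11×13.7 + 0.047×18.7 = 2.386.
Rate = 1.001/(1 + 2.386) = 0.2956 kJ/s.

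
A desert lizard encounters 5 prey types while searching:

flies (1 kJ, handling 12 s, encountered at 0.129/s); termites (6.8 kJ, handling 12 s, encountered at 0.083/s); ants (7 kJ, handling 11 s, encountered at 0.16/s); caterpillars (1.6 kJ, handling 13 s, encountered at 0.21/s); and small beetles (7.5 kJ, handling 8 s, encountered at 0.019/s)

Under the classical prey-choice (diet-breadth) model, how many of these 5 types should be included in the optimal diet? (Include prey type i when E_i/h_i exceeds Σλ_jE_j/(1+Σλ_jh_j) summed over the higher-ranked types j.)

Profitabilities (E/h, kJ/s): small beetles 0.938, ants 0.636, termites 0.567, caterpillars 0.123, flies 0.0833. Add prey in this order while the next type's profitability exceeds the intake rate on those already taken.
Rate on top 1: 0.1237. ants: 0.636 > 0.1237 → include.
Rate on top 2: 0.4336. termites: 0.567 > 0.4336 → include.
Rate on top 3: 0.4675. caterpillars: 0.123 < 0.4675 → exclude; stop.
Optimal diet: small beetles, ants, termites — 3 of 5 types.

3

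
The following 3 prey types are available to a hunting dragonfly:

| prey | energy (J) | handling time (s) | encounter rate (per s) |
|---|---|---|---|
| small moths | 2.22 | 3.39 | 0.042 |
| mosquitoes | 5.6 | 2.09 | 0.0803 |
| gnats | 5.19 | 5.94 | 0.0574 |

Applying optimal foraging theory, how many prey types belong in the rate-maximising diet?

3

E/h in descending order: mosquitoes 2.68, gnats 0.874, small moths 0.655 J/s. The optimal diet is the largest prefix of this list for which every included type satisfies E_i/h_i > R on the types above it.
Rate on top 1: 0.3851. gnats: 0.874 > 0.3851 → include.
Rate on top 2: 0.4955. small moths: 0.655 > 0.4955 → include.
Optimal diet: mosquitoes, gnats, small moths — 3 of 3 types.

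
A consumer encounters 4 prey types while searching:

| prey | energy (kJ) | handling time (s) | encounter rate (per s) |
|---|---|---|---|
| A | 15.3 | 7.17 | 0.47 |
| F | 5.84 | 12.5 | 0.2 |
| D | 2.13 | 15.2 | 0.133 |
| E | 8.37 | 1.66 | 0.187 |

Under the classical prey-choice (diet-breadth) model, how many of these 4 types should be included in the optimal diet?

E/h in descending order: E 5.04, A 2.13, F 0.467, D 0.14 kJ/s. The optimal diet is the largest prefix of this list for which every included type satisfies E_i/h_i > R on the types above it.
Rate on top 1: 1.194. A: 2.13 > 1.194 → include.
Rate on top 2: 1.871. F: 0.467 < 1.871 → exclude; stop.
Optimal diet: E, A — 2 of 4 types.

2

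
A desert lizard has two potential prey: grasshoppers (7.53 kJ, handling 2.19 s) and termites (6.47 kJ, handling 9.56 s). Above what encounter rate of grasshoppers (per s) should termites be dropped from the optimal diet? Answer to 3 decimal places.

Drop termites once their profitability E₂/h₂ falls below the rate achievable on grasshoppers alone: E₂/h₂ = λE₁/(1 + λh₁).
Solve for λ: λE₁h₂ = E₂(1 + λh₁) → λ(E₁h₂ − E₂h₁) = E₂ → λ = E₂/(E₁h₂ − E₂h₁).
λ = 6.47/(7.53×9.56 − 6.47×2.19) = 6.47/57.82 = 0.1119 per s.

0.112 per s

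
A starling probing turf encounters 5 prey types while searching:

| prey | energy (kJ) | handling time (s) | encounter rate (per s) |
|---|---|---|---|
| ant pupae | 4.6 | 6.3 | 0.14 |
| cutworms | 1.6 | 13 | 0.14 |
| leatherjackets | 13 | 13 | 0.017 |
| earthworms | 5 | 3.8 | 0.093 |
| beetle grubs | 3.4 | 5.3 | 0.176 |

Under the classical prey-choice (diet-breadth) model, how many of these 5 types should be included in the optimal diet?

4

E/h in descending order: earthworms 1.32, leatherjackets 1, ant pupae 0.73, beetle grubs 0.642, cutworms 0.123 kJ/s. The optimal diet is the largest prefix of this list for which every included type satisfies E_i/h_i > R on the types above it.
Rate on top 1: 0.3436. leatherjackets: 1 > 0.3436 → include.
Rate on top 2: 0.4357. ant pupae: 0.73 > 0.4357 → include.
Rate on top 3: 0.5414. beetle grubs: 0.642 > 0.5414 → include.
Rate on top 4: 0.569. cutworms: 0.123 < 0.569 → exclude; stop.
Optimal diet: earthworms, leatherjackets, ant pupae, beetle grubs — 4 of 5 types.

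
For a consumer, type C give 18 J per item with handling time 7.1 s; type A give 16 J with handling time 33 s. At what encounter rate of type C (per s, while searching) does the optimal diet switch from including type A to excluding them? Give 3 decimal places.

0.033 per s

Drop type A once their profitability E₂/h₂ falls below the rate achievable on type C alone: E₂/h₂ = λE₁/(1 + λh₁).
Solve for λ: λE₁h₂ = E₂(1 + λh₁) → λ(E₁h₂ − E₂h₁) = E₂ → λ = E₂/(E₁h₂ − E₂h₁).
λ = 16/(18×33 − 16×7.1) = 16/480.4 = 0.03331 per s.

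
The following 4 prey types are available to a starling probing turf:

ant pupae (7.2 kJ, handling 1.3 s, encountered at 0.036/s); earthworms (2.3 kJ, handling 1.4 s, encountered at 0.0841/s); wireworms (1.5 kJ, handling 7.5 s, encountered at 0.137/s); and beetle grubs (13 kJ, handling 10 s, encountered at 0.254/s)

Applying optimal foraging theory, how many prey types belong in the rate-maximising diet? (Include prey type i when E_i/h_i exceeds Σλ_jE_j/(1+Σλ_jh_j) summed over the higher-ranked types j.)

3

Profitabilities (E/h, kJ/s): ant pupae 5.54, earthworms 1.64, beetle grubs 1.3, wireworms 0.2. Add prey in this order while the next type's profitability exceeds the intake rate on those already taken.
Rate on top 1: 0.2476. earthworms: 1.64 > 0.2476 → include.
Rate on top 2: 0.3887. beetle grubs: 1.3 > 0.3887 → include.
Rate on top 3: 1.014. wireworms: 0.2 < 1.014 → exclude; stop.
Optimal diet: ant pupae, earthworms, beetle grubs — 3 of 4 types.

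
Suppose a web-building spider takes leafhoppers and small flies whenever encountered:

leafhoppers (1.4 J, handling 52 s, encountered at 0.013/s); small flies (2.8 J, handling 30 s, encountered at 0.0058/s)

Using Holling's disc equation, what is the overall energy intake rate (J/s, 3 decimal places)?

0.019 J/s

R = (0.013×1.4 + 0.0058×2.8) / (1 + 0.013×52 + 0.0058×30) = 0.03444/1.85 = 0.01862 J/s.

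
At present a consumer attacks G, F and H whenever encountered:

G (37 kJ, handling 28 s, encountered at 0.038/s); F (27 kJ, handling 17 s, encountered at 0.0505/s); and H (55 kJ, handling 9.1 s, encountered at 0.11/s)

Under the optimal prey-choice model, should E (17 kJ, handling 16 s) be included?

On G, F and H alone, R = ΣλE/(1+Σλh) = 8.819/3.923 = 2.248 kJ/s.
E: E/h = 17/16 = 1.062 kJ/s.
Since 1.062 < R, time spent handling E is better spent searching.

No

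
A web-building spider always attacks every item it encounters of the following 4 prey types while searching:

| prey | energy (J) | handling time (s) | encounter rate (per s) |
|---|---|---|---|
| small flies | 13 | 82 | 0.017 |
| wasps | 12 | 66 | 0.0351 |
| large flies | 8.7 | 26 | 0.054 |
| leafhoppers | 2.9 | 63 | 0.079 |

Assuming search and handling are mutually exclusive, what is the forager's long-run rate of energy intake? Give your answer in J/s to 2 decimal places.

R = (0.017×13 + 0.0351×12 + 0.054×8.7 + 0.079×2.9) / (1 + 0.017×82 + 0.0351×66 + 0.054×26 + 0.079×63) = 1.341/11.09 = 0.1209 J/s.

0.12 J/s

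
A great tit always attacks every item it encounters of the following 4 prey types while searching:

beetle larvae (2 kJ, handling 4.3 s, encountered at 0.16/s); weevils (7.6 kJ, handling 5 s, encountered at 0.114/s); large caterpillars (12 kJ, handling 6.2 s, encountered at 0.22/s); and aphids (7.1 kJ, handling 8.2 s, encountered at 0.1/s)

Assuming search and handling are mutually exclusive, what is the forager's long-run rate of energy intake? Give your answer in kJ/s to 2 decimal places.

1.02 kJ/s

Energy encountered per unit search time: 0.16×2 + 0.114×7.6 + 0.22×12 + 0.1×7.1 = 4.536 kJ/s.
Handling time per unit search time: 0.16×4.3 + 0.114×5 + 0.22×6.2 + 0.1×8.2 = 3.442.
Rate = 4.536/(1 + 3.442) = 1.021 kJ/s.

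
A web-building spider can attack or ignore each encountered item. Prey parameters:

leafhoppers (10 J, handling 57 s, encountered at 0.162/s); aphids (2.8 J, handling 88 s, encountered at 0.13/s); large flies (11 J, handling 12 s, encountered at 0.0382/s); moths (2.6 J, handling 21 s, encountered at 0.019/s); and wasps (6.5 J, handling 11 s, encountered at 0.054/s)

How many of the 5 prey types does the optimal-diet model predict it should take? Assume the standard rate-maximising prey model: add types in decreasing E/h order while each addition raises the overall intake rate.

2

Rank by E/h (J/s): large flies 0.917, wasps 0.591, leafhoppers 0.175, moths 0.124, aphids 0.0318. Include each in turn until the next type's E/h falls below the running intake rate.
Rate on top 1: 0.2881. wasps: 0.591 > 0.2881 → include.
Rate on top 2: 0.3758. leafhoppers: 0.175 < 0.3758 → exclude; stop.
Optimal diet: large flies, wasps — 2 of 5 types.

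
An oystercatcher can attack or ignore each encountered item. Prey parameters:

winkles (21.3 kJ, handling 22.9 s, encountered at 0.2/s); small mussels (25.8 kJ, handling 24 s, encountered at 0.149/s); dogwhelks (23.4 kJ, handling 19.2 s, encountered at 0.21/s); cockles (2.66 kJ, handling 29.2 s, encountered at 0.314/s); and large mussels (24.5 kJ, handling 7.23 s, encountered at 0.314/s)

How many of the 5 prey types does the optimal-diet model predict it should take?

Rank by E/h (kJ/s): large mussels 3.39, dogwhelks 1.22, small mussels 1.07, winkles 0.93, cockles 0.0911. Include each in turn until the next type's E/h falls below the running intake rate.
Rate on top 1: 2.352. dogwhelks: 1.22 < 2.352 → exclude; stop.
Optimal diet: large mussels — 1 of 5 types.

1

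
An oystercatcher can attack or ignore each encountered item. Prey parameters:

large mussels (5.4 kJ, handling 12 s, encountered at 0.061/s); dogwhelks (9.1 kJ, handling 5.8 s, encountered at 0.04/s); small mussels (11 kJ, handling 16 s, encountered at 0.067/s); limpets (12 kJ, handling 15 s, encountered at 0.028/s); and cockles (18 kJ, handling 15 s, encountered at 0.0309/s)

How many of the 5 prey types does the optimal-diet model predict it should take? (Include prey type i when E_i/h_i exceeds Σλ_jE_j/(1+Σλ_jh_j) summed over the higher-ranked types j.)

E/h in descending order: dogwhelks 1.57, cockles 1.2, limpets 0.8, small mussels 0.688, large mussels 0.45 kJ/s. The optimal diet is the largest prefix of this list for which every included type satisfies E_i/h_i > R on the types above it.
Rate on top 1: 0.2955. cockles: 1.2 > 0.2955 → include.
Rate on top 2: 0.5427. limpets: 0.8 > 0.5427 → include.
Rate on top 3: 0.5938. small mussels: 0.688 > 0.5938 → include.
Rate on top 4: 0.6253. large mussels: 0.45 < 0.6253 → exclude; stop.
Optimal diet: dogwhelks, cockles, limpets, small mussels — 4 of 5 types.

4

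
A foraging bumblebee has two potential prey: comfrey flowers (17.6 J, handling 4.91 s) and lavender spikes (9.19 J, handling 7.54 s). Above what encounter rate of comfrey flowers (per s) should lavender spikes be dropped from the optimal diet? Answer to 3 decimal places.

The zero-one rule: include lavender spikes iff E₂/h₂ > λE₁/(1+λh₁). Equality gives the switch point.
λE₁h₂ = E₂ + λE₂h₁ ⇒ λ = E₂/(E₁h₂ − E₂h₁) = 9.19/(132.7 − 45.12) = 0.1049 per s.

0.105 per s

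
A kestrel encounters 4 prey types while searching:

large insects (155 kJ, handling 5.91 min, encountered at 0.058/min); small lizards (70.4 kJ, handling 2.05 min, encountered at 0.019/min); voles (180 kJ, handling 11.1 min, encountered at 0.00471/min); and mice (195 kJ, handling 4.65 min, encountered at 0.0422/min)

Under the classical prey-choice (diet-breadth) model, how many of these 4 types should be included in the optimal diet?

Rank by E/h (kJ/min): mice 41.9, small lizards 34.3, large insects 26.2, voles 16.2. Include each in turn until the next type's E/h falls below the running intake rate.
Rate on top 1: 6.879. small lizards: 34.3 > 6.879 → include.
Rate on top 2: 7.745. large insects: 26.2 > 7.745 → include.
Rate on top 3: 11.76. voles: 16.2 > 11.76 → include.
Optimal diet: mice, small lizards, large insects, voles — 4 of 4 types.

4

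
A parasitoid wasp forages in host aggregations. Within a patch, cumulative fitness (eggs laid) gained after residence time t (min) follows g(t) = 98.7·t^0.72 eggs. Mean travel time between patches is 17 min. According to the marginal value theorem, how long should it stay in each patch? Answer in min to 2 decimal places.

43.71 min

Optimal t* satisfies g'(t*) = g(t*)/(T + t*).
g'(t) = 0.72·98.7·t^-0.28. Setting 0.72·98.7·t^-0.28 = 98.7·t^0.72/(17+t) gives 0.72(17+t) = t, so 0.28·t = 0.72×17.
t* = 0.72×17/0.28 = 43.71 min.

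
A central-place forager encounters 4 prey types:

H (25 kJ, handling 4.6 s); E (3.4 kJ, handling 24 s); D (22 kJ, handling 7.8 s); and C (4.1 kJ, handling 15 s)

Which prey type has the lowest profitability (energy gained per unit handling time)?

In descending order of E/h:
H: 25/4.6 = 5.43 kJ/s
D: 22/7.8 = 2.82 kJ/s
C: 4.1/15 = 0.273 kJ/s
E: 3.4/24 = 0.142 kJ/s

E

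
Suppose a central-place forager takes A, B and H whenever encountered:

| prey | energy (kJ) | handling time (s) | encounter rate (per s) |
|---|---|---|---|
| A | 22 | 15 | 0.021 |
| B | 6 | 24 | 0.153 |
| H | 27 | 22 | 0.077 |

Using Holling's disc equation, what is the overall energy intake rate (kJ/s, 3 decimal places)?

R = Σλ_iE_i / (1 + Σλ_ih_i)
Numerator: 0.021×22 + 0.153×6 + 0.077×27 = 3.459
Denominator: 1 + 0.021×15 + 0.153×24 + 0.077×22 = 6.681
R = 3.459/6.681 = 0.5177 kJ/s

0.518 kJ/s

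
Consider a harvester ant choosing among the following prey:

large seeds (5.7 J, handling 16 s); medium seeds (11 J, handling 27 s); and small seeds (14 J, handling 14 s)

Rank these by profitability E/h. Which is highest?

small seeds

In descending order of E/h:
small seeds: 14/14 = 1 J/s
medium seeds: 11/27 = 0.407 J/s
large seeds: 5.7/16 = 0.356 J/s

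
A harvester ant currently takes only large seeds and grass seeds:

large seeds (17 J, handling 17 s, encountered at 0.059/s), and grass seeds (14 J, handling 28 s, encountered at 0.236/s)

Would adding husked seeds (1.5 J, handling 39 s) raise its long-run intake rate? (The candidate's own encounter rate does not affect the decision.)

No

On large seeds and grass seeds alone, R = ΣλE/(1+Σλh) = 4.307/8.611 = 0.5002 J/s.
Profitability of husked seeds: 1.5/39 = 0.03846 J/s.
Since 0.03846 < R, time spent handling husked seeds is better spent searching.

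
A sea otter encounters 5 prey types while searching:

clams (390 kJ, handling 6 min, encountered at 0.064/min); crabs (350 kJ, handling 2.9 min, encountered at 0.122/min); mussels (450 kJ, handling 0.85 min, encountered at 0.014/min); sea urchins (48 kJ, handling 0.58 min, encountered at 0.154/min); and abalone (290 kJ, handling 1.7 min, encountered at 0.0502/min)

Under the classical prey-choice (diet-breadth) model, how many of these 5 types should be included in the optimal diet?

Rank by E/h (kJ/min): mussels 529, abalone 171, crabs 121, sea urchins 82.8, clams 65. Include each in turn until the next type's E/h falls below the running intake rate.
Rate on top 1: 6.226. abalone: 171 > 6.226 → include.
Rate on top 2: 19.01. crabs: 121 > 19.01 → include.
Rate on top 3: 43.8. sea urchins: 82.8 > 43.8 → include.
Rate on top 4: 46.06. clams: 65 > 46.06 → include.
Optimal diet: mussels, abalone, crabs, sea urchins, clams — 5 of 5 types.

5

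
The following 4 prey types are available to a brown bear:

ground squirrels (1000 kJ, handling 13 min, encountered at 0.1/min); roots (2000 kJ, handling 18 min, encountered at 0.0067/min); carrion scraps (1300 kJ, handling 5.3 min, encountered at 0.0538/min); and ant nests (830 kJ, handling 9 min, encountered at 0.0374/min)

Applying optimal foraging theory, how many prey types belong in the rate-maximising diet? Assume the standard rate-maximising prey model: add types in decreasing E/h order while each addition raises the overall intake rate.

4

Profitabilities (E/h, kJ/min): carrion scraps 245, roots 111, ant nests 92.2, ground squirrels 76.9. Add prey in this order while the next type's profitability exceeds the intake rate on those already taken.
Rate on top 1: 54.42. roots: 111 > 54.42 → include.
Rate on top 2: 59.29. ant nests: 92.2 > 59.29 → include.
Rate on top 3: 65.65. ground squirrels: 76.9 > 65.65 → include.
Optimal diet: carrion scraps, roots, ant nests, ground squirrels — 4 of 4 types.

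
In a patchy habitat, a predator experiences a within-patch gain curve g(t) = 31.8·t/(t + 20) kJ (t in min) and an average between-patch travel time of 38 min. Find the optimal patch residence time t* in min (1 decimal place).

27.6 min

Optimal t* satisfies g'(t*) = g(t*)/(T + t*).
g'(t) = 31.8·20/(t + 20)². Setting 31.8·20/(t+20)² = 31.8t/[(t+20)(38+t)] gives 20(38+t) = t(t+20), so t² = 20×38 = 760.
t* = √760 = 27.57 min.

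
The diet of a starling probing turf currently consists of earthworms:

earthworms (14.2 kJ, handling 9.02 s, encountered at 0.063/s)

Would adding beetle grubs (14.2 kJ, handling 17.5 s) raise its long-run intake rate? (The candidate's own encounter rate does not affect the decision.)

Yes

Intake rate on the current diet: R = (0.063×14.2) / (1 + 0.063×9.02) = 0.8946/1.568 = 0.5704 kJ/s.
beetle grubs: E/h = 14.2/17.5 = 0.8114 kJ/s.
Since 0.8114 > R, including beetle grubs increases the long-run rate.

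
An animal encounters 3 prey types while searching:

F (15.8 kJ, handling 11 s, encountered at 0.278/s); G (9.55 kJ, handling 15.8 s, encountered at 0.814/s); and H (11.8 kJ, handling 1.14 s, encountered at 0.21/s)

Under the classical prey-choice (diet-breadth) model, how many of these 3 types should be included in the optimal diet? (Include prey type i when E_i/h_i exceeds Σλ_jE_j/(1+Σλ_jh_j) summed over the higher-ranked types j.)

1

Profitabilities (E/h, kJ/s): H 10.4, F 1.44, G 0.604. Add prey in this order while the next type's profitability exceeds the intake rate on those already taken.
Rate on top 1: 1.999. F: 1.44 < 1.999 → exclude; stop.
Optimal diet: H — 1 of 3 types.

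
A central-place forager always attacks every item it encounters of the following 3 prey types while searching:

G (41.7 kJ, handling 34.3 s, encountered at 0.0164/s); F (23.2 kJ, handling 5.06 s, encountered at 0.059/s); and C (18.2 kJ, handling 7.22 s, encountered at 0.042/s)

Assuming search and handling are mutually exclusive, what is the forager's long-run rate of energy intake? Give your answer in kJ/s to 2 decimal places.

1.30 kJ/s

R = (0.0164×41.7 + 0.059×23.2 + 0.042×18.2) / (1 + 0.0164×34.3 + 0.059×5.06 + 0.042×7.22) = 2.817/2.164 = 1.302 kJ/s.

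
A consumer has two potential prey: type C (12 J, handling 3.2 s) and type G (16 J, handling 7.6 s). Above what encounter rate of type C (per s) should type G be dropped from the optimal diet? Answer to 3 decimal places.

0.400 per s

Drop type G once their profitability E₂/h₂ falls below the rate achievable on type C alone: E₂/h₂ = λE₁/(1 + λh₁).
Solve for λ: λE₁h₂ = E₂(1 + λh₁) → λ(E₁h₂ − E₂h₁) = E₂ → λ = E₂/(E₁h₂ − E₂h₁).
λ = 16/(12×7.6 − 16×3.2) = 16/40 = 0.4 per s.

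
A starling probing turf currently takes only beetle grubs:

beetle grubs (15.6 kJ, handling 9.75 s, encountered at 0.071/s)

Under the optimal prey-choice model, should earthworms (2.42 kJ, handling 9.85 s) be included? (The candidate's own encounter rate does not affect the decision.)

No

Current rate: (0.071×15.6)/(1 + 0.071×9.75) = 0.6545 kJ/s.
earthworms: E/h = 2.42/9.85 = 0.2457 kJ/s.
Since 0.2457 < R, time spent handling earthworms is better spent searching.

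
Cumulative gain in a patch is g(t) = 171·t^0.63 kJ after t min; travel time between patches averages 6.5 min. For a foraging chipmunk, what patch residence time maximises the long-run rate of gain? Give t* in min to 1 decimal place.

Optimal t* satisfies g'(t*) = g(t*)/(T + t*).
g'(t) = 0.63·171·t^-0.37. Setting 0.63·171·t^-0.37 = 171·t^0.63/(6.5+t) gives 0.63(6.5+t) = t, so 0.37·t = 0.63×6.5.
t* = 0.63×6.5/0.37 = 11.07 min.

11.1 min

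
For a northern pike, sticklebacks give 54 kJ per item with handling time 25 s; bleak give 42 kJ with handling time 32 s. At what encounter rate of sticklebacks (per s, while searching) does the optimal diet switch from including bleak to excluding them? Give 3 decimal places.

0.062 per s

Drop bleak once their profitability E₂/h₂ falls below the rate achievable on sticklebacks alone: E₂/h₂ = λE₁/(1 + λh₁).
Solve for λ: λE₁h₂ = E₂(1 + λh₁) → λ(E₁h₂ − E₂h₁) = E₂ → λ = E₂/(E₁h₂ − E₂h₁).
λ = 42/(54×32 − 42×25) = 42/678 = 0.06195 per s.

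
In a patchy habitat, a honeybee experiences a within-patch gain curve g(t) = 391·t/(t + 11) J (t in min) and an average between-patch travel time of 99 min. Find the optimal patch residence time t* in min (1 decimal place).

33.0 min

By the marginal value theorem, leave when the instantaneous gain rate g'(t) equals the habitat-wide average g(t)/(T + t).
g'(t) = 391·11/(t + 11)². Setting 391·11/(t+11)² = 391t/[(t+11)(99+t)] gives 11(99+t) = t(t+11), so t² = 11×99 = 1089.
t* = √1089 = 33 min.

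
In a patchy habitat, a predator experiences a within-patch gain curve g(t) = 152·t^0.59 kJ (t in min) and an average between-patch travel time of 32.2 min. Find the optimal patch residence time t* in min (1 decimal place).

By the marginal value theorem, leave when the instantaneous gain rate g'(t) equals the habitat-wide average g(t)/(T + t).
g'(t) = 0.59·152·t^-0.41. Setting 0.59·152·t^-0.41 = 152·t^0.59/(32.2+t) gives 0.59(32.2+t) = t, so 0.41·t = 0.59×32.2.
t* = 0.59×32.2/0.41 = 46.34 min.

46.3 min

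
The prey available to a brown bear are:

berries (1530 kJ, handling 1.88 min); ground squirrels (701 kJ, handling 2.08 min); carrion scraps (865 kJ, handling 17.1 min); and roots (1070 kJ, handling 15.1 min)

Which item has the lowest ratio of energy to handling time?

carrion scraps

In descending order of E/h:
berries: 1530/1.88 = 814 kJ/min
ground squirrels: 701/2.08 = 337 kJ/min
roots: 1070/15.1 = 70.9 kJ/min
carrion scraps: 865/17.1 = 50.6 kJ/min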